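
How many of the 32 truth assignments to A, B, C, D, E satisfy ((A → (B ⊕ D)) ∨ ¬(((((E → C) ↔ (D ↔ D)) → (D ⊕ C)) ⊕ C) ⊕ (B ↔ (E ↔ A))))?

27

A  B  C  D  E  |  φ
T  T  T  T  T  |  T
T  T  T  T  F  |  F
T  T  T  F  T  |  T
T  T  T  F  F  |  T
T  T  F  T  T  |  T
T  T  F  T  F  |  F
T  T  F  F  T  |  T
T  T  F  F  F  |  T
T  F  T  T  T  |  T
T  F  T  T  F  |  T
T  F  T  F  T  |  T
T  F  T  F  F  |  F
T  F  F  T  T  |  T
T  F  F  T  F  |  T
T  F  F  F  T  |  F
T  F  F  F  F  |  F
F  T  T  T  T  |  T
F  T  T  T  F  |  T
F  T  T  F  T  |  T
F  T  T  F  F  |  T
F  T  F  T  T  |  T
F  T  F  T  F  |  T
F  T  F  F  T  |  T
F  T  F  F  F  |  T
F  F  T  T  T  |  T
F  F  T  T  F  |  T
F  F  T  F  T  |  T
F  F  T  F  F  |  T
F  F  F  T  T  |  T
F  F  F  T  F  |  T
F  F  F  F  T  |  T
F  F  F  F  F  |  T
The formula is true on 27 of the 32 rows.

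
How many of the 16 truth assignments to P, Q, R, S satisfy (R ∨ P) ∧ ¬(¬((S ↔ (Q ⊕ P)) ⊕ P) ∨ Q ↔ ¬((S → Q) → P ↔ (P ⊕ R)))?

6

P | Q | R | S | (R ∨ P) | (Q ⊕ P) | (S ↔ (Q ⊕ P)) | ((S ↔ (Q ⊕ P)) ⊕ P) | ¬((S ↔ (Q ⊕ P)) ⊕ P) | (¬((S ↔ (Q ⊕ P)) ⊕ P) ∨ Q) | (S → Q) | ((S → Q) → P) | (P ⊕ R) | (((S → Q) → P) ↔ (P ⊕ R)) | ¬(((S → Q) → P) ↔ (P ⊕ R)) | φ
- | - | - | - | ------- | ------- | ------------- | ------------------- | -------------------- | -------------------------- | ------- | ------------- | ------- | ------------------------- | -------------------------- | -
0 | 0 | 0 | 0 |    0    |    0    |       1       |          1          |          0           |             0              |    1    |       0       |    0    |             1             |             0              | 0
0 | 0 | 0 | 1 |    0    |    0    |       0       |          0          |          1           |             1              |    0    |       1       |    0    |             0             |             1              | 0
0 | 0 | 1 | 0 |    1    |    0    |       1       |          1          |          0           |             0              |    1    |       0       |    1    |             0             |             1              | 1
0 | 0 | 1 | 1 |    1    |    0    |       0       |          0          |          1           |             1              |    0    |       1       |    1    |             1             |             0              | 1
0 | 1 | 0 | 0 |    0    |    1    |       0       |          0          |          1           |             1              |    1    |       0       |    0    |             1             |             0              | 0
0 | 1 | 0 | 1 |    0    |    1    |       1       |          1          |          0           |             1              |    1    |       0       |    0    |             1             |             0              | 0
0 | 1 | 1 | 0 |    1    |    1    |       0       |          0          |          1           |             1              |    1    |       0       |    1    |             0             |             1              | 0
0 | 1 | 1 | 1 |    1    |    1    |       1       |          1          |          0           |             1              |    1    |       0       |    1    |             0             |             1              | 0
1 | 0 | 0 | 0 |    1    |    1    |       0       |          1          |          0           |             0              |    1    |       1       |    1    |             1             |             0              | 0
1 | 0 | 0 | 1 |    1    |    1    |       1       |          0          |          1           |             1              |    0    |       1       |    1    |             1             |             0              | 1
1 | 0 | 1 | 0 |    1    |    1    |       0       |          1          |          0           |             0              |    1    |       1       |    0    |             0             |             1              | 1
1 | 0 | 1 | 1 |    1    |    1    |       1       |          0          |          1           |             1              |    0    |       1       |    0    |             0             |             1              | 0
1 | 1 | 0 | 0 |    1    |    0    |       1       |          0          |          1           |             1              |    1    |       1       |    1    |             1             |             0              | 1
1 | 1 | 0 | 1 |    1    |    0    |       0       |          1          |          0           |             1              |    1    |       1       |    1    |             1             |             0              | 1
1 | 1 | 1 | 0 |    1    |    0    |       1       |          0          |          1           |             1              |    1    |       1       |    0    |             0             |             1              | 0
1 | 1 | 1 | 1 |    1    |    0    |       0       |          1          |          0           |             1              |    1    |       1       |    0    |             0             |             1              | 0
The formula is true on 6 of the 16 rows.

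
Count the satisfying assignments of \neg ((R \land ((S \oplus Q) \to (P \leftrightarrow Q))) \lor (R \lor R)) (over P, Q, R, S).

P  Q  R  S  |  φ
F  F  F  F  |  T
F  F  F  T  |  T
F  F  T  F  |  F
F  F  T  T  |  F
F  T  F  F  |  T
F  T  F  T  |  T
F  T  T  F  |  F
F  T  T  T  |  F
T  F  F  F  |  T
T  F  F  T  |  T
T  F  T  F  |  F
T  F  T  T  |  F
T  T  F  F  |  T
T  T  F  T  |  T
T  T  T  F  |  F
T  T  T  T  |  F
The formula is true on 8 of the 16 rows.

8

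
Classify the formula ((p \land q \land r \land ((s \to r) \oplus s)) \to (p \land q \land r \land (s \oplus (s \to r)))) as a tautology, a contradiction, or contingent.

tautology

p | q | r | s || φ
F | F | F | F || T
F | F | F | T || T
F | F | T | F || T
F | F | T | T || T
F | T | F | F || T
F | T | F | T || T
F | T | T | F || T
F | T | T | T || T
T | F | F | F || T
T | F | F | T || T
T | F | T | F || T
T | F | T | T || T
T | T | F | F || T
T | T | F | T || T
T | T | T | F || T
T | T | T | T || T
Every row is T, so the formula is a tautology.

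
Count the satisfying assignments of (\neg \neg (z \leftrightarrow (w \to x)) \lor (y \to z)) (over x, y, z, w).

13

x  y  z  w  |  (w \to x)  (y \to z)  φ
0  0  0  0  |      1          1      1
0  0  0  1  |      0          1      1
0  0  1  0  |      1          1      1
0  0  1  1  |      0          1      1
0  1  0  0  |      1          0      0
0  1  0  1  |      0          0      1
0  1  1  0  |      1          1      1
0  1  1  1  |      0          1      1
1  0  0  0  |      1          1      1
1  0  0  1  |      1          1      1
1  0  1  0  |      1          1      1
1  0  1  1  |      1          1      1
1  1  0  0  |      1          0      0
1  1  0  1  |      1          0      0
1  1  1  0  |      1          1      1
1  1  1  1  |      1          1      1
The formula is true on 13 of the 16 rows.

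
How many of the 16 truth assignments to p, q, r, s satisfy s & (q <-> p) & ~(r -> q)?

1

p | q | r | s | (q <-> p) | (r -> q) | ~(r -> q) | (s & (q <-> p) & ~(r -> q))
- | - | - | - | --------- | -------- | --------- | ---------------------------
F | F | F | F |     T     |    T     |     F     |              F             
F | F | F | T |     T     |    T     |     F     |              F             
F | F | T | F |     T     |    F     |     T     |              F             
F | F | T | T |     T     |    F     |     T     |              T             
F | T | F | F |     F     |    T     |     F     |              F             
F | T | F | T |     F     |    T     |     F     |              F             
F | T | T | F |     F     |    T     |     F     |              F             
F | T | T | T |     F     |    T     |     F     |              F             
T | F | F | F |     F     |    T     |     F     |              F             
T | F | F | T |     F     |    T     |     F     |              F             
T | F | T | F |     F     |    F     |     T     |              F             
T | F | T | T |     F     |    F     |     T     |              F             
T | T | F | F |     T     |    T     |     F     |              F             
T | T | F | T |     T     |    T     |     F     |              F             
T | T | T | F |     T     |    T     |     F     |              F             
T | T | T | T |     T     |    T     |     F     |              F             
The formula is true on 1 of the 16 rows.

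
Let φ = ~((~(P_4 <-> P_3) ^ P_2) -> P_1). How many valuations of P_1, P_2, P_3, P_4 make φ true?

4

P_1  P_2  P_3  P_4  |  φ
 F    F    F    F   |  F
 F    F    F    T   |  T
 F    F    T    F   |  T
 F    F    T    T   |  F
 F    T    F    F   |  T
 F    T    F    T   |  F
 F    T    T    F   |  F
 F    T    T    T   |  T
 T    F    F    F   |  F
 T    F    F    T   |  F
 T    F    T    F   |  F
 T    F    T    T   |  F
 T    T    F    F   |  F
 T    T    F    T   |  F
 T    T    T    F   |  F
 T    T    T    T   |  F
The formula is true on 4 of the 16 rows.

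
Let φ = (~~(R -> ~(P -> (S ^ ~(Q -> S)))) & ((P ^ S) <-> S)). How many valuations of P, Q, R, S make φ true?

4

  P   |   Q   |   R   |   S   ||   φ  
 True |  True |  True |  True || False
 True |  True |  True | False || False
 True |  True | False |  True || False
 True |  True | False | False || False
 True | False |  True |  True || False
 True | False |  True | False || False
 True | False | False |  True || False
 True | False | False | False || False
False |  True |  True |  True || False
False |  True |  True | False || False
False |  True | False |  True ||  True
False |  True | False | False ||  True
False | False |  True |  True || False
False | False |  True | False || False
False | False | False |  True ||  True
False | False | False | False ||  True
The formula is true on 4 of the 16 rows.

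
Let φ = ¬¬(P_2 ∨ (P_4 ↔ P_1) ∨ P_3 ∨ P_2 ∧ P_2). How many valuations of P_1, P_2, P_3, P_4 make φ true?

P_1 | P_2 | P_3 | P_4 || (P_4 ↔ P_1) | (P_2 ∨ (P_4 ↔ P_1)) | (P_2 ∧ P_2) | (P_3 ∨ (P_2 ∧ P_2)) | φ
 T  |  T  |  T  |  T  ||      T      |          T          |      T      |          T          | T
 T  |  T  |  T  |  F  ||      F      |          T          |      T      |          T          | T
 T  |  T  |  F  |  T  ||      T      |          T          |      T      |          T          | T
 T  |  T  |  F  |  F  ||      F      |          T          |      T      |          T          | T
 T  |  F  |  T  |  T  ||      T      |          T          |      F      |          T          | T
 T  |  F  |  T  |  F  ||      F      |          F          |      F      |          T          | T
 T  |  F  |  F  |  T  ||      T      |          T          |      F      |          F          | T
 T  |  F  |  F  |  F  ||      F      |          F          |      F      |          F          | F
 F  |  T  |  T  |  T  ||      F      |          T          |      T      |          T          | T
 F  |  T  |  T  |  F  ||      T      |          T          |      T      |          T          | T
 F  |  T  |  F  |  T  ||      F      |          T          |      T      |          T          | T
 F  |  T  |  F  |  F  ||      T      |          T          |      T      |          T          | T
 F  |  F  |  T  |  T  ||      F      |          F          |      F      |          T          | T
 F  |  F  |  T  |  F  ||      T      |          T          |      F      |          T          | T
 F  |  F  |  F  |  T  ||      F      |          F          |      F      |          F          | F
 F  |  F  |  F  |  F  ||      T      |          T          |      F      |          F          | T
The formula is true on 14 of the 16 rows.

14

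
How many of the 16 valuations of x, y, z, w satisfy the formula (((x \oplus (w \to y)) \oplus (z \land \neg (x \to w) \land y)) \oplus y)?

7

x  y  z  w  |  (w \to y)  (x \oplus (w \to y))  (x \to w)  \neg (x \to w)  φ
F  F  F  F  |      T               T                T            F         T
F  F  F  T  |      F               F                T            F         F
F  F  T  F  |      T               T                T            F         T
F  F  T  T  |      F               F                T            F         F
F  T  F  F  |      T               T                T            F         F
F  T  F  T  |      T               T                T            F         F
F  T  T  F  |      T               T                T            F         F
F  T  T  T  |      T               T                T            F         F
T  F  F  F  |      T               F                F            T         F
T  F  F  T  |      F               T                T            F         T
T  F  T  F  |      T               F                F            T         F
T  F  T  T  |      F               T                T            F         T
T  T  F  F  |      T               F                F            T         T
T  T  F  T  |      T               F                T            F         T
T  T  T  F  |      T               F                F            T         F
T  T  T  T  |      T               F                T            F         T
The formula is true on 7 of the 16 rows.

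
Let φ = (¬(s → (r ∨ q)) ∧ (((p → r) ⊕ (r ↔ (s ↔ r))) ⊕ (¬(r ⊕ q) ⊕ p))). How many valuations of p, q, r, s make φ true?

p | q | r | s || φ
T | T | T | T || F
T | T | T | F || F
T | T | F | T || F
T | T | F | F || F
T | F | T | T || F
T | F | T | F || F
T | F | F | T || T
T | F | F | F || F
F | T | T | T || F
F | T | T | F || F
F | T | F | T || F
F | T | F | F || F
F | F | T | T || F
F | F | T | F || F
F | F | F | T || T
F | F | F | F || F
The formula is true on 2 of the 16 rows.

2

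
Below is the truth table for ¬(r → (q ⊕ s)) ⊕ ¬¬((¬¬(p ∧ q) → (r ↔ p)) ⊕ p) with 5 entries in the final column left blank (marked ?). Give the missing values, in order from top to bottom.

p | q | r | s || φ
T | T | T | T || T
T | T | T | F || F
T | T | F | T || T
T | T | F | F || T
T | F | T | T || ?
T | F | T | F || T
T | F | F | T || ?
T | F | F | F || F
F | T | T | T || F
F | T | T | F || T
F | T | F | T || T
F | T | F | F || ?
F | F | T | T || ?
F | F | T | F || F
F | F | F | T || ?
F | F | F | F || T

Row p=T, q=F, r=T, s=T: ¬(r → (q ⊕ s)) = F, ¬¬((¬¬(p ∧ q) → (r ↔ p)) ⊕ p) = F, so the formula = F.
Row p=T, q=F, r=F, s=T: ¬(r → (q ⊕ s)) = F, ¬¬((¬¬(p ∧ q) → (r ↔ p)) ⊕ p) = F, so the formula = F.
Row p=F, q=T, r=F, s=F: ¬(r → (q ⊕ s)) = F, ¬¬((¬¬(p ∧ q) → (r ↔ p)) ⊕ p) = T, so the formula = T.
Row p=F, q=F, r=T, s=T: ¬(r → (q ⊕ s)) = F, ¬¬((¬¬(p ∧ q) → (r ↔ p)) ⊕ p) = T, so the formula = T.
Row p=F, q=F, r=F, s=T: ¬(r → (q ⊕ s)) = F, ¬¬((¬¬(p ∧ q) → (r ↔ p)) ⊕ p) = T, so the formula = T.

F, F, T, T, T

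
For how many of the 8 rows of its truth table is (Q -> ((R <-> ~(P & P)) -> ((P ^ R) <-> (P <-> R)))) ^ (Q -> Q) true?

2

P | Q | R || (P & P) | ~(P & P) | (R <-> ~(P & P)) | (P ^ R) | (P <-> R) | ((P ^ R) <-> (P <-> R)) | (Q -> Q) | φ
T | T | T ||    T    |    F     |        F         |    F    |     T     |            F            |    T     | F
T | T | F ||    T    |    F     |        T         |    T    |     F     |            F            |    T     | T
T | F | T ||    T    |    F     |        F         |    F    |     T     |            F            |    T     | F
T | F | F ||    T    |    F     |        T         |    T    |     F     |            F            |    T     | F
F | T | T ||    F    |    T     |        T         |    T    |     F     |            F            |    T     | T
F | T | F ||    F    |    T     |        F         |    F    |     T     |            F            |    T     | F
F | F | T ||    F    |    T     |        T         |    T    |     F     |            F            |    T     | F
F | F | F ||    F    |    T     |        F         |    F    |     T     |            F            |    T     | F
The formula is true on 2 of the 8 rows.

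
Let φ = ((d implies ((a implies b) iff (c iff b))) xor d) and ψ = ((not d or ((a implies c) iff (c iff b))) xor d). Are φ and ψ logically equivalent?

a | b | c | d | φ | ψ
- | - | - | - | - | -
0 | 0 | 0 | 0 | 1 | 1
0 | 0 | 0 | 1 | 0 | 0
0 | 0 | 1 | 0 | 1 | 1
0 | 0 | 1 | 1 | 1 | 1
0 | 1 | 0 | 0 | 1 | 1
0 | 1 | 0 | 1 | 1 | 1
0 | 1 | 1 | 0 | 1 | 1
0 | 1 | 1 | 1 | 0 | 0
1 | 0 | 0 | 0 | 1 | 1
1 | 0 | 0 | 1 | 1 | 1
1 | 0 | 1 | 0 | 1 | 1
1 | 0 | 1 | 1 | 0 | 1
1 | 1 | 0 | 0 | 1 | 1
1 | 1 | 0 | 1 | 1 | 0
1 | 1 | 1 | 0 | 1 | 1
1 | 1 | 1 | 1 | 0 | 0
The columns differ at a=1, b=0, c=1, d=1 (φ=0, ψ=1), so they are not equivalent.

not equivalent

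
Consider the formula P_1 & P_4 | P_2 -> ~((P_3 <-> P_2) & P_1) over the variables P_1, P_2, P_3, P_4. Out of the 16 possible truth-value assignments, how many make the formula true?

13

 P_1  |  P_2  |  P_3  |  P_4  |   φ  
----- | ----- | ----- | ----- | -----
False | False | False | False |  True
False | False | False |  True |  True
False | False |  True | False |  True
False | False |  True |  True |  True
False |  True | False | False |  True
False |  True | False |  True |  True
False |  True |  True | False |  True
False |  True |  True |  True |  True
 True | False | False | False |  True
 True | False | False |  True | False
 True | False |  True | False |  True
 True | False |  True |  True |  True
 True |  True | False | False |  True
 True |  True | False |  True |  True
 True |  True |  True | False | False
 True |  True |  True |  True | False
The formula is true on 13 of the 16 rows.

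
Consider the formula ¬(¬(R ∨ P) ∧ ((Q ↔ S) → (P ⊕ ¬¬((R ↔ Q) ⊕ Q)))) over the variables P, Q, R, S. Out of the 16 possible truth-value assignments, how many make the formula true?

12

P | Q | R | S || φ
F | F | F | F || F
F | F | F | T || F
F | F | T | F || T
F | F | T | T || T
F | T | F | F || F
F | T | F | T || F
F | T | T | F || T
F | T | T | T || T
T | F | F | F || T
T | F | F | T || T
T | F | T | F || T
T | F | T | T || T
T | T | F | F || T
T | T | F | T || T
T | T | T | F || T
T | T | T | T || T
The formula is true on 12 of the 16 rows.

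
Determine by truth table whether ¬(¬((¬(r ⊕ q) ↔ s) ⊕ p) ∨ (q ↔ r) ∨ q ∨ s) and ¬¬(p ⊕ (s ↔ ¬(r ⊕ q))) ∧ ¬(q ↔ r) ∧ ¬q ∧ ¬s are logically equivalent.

p | q | r | s || φ | ψ
0 | 0 | 0 | 0 || 0 | 0
0 | 0 | 0 | 1 || 0 | 0
0 | 0 | 1 | 0 || 1 | 1
0 | 0 | 1 | 1 || 0 | 0
0 | 1 | 0 | 0 || 0 | 0
0 | 1 | 0 | 1 || 0 | 0
0 | 1 | 1 | 0 || 0 | 0
0 | 1 | 1 | 1 || 0 | 0
1 | 0 | 0 | 0 || 0 | 0
1 | 0 | 0 | 1 || 0 | 0
1 | 0 | 1 | 0 || 0 | 0
1 | 0 | 1 | 1 || 0 | 0
1 | 1 | 0 | 0 || 0 | 0
1 | 1 | 0 | 1 || 0 | 0
1 | 1 | 1 | 0 || 0 | 0
1 | 1 | 1 | 1 || 0 | 0
The columns for φ and ψ agree on every row, so they are logically equivalent.

equivalent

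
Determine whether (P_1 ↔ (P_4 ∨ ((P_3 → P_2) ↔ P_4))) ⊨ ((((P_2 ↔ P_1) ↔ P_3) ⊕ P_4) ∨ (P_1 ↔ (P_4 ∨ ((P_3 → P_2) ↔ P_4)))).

P_1 | P_2 | P_3 | P_4 || φ | ψ
 T  |  T  |  T  |  T  || T | T
 T  |  T  |  T  |  F  || F | T
 T  |  T  |  F  |  T  || T | T
 T  |  T  |  F  |  F  || F | F
 T  |  F  |  T  |  T  || T | T
 T  |  F  |  T  |  F  || T | T
 T  |  F  |  F  |  T  || T | T
 T  |  F  |  F  |  F  || F | T
 F  |  T  |  T  |  T  || F | T
 F  |  T  |  T  |  F  || T | T
 F  |  T  |  F  |  T  || F | F
 F  |  T  |  F  |  F  || T | T
 F  |  F  |  T  |  T  || F | F
 F  |  F  |  T  |  F  || F | T
 F  |  F  |  F  |  T  || F | T
 F  |  F  |  F  |  F  || T | T
In every row where φ is true, ψ is also true, so φ ⊨ ψ.

yes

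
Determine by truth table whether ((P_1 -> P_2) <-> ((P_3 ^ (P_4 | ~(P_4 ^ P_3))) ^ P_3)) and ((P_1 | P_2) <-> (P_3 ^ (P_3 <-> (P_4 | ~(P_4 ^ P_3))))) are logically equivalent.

 P_1  |  P_2  |  P_3  |  P_4  |   φ   |   ψ  
----- | ----- | ----- | ----- | ----- | -----
False | False | False | False |  True |  True
False | False | False |  True |  True |  True
False | False |  True | False | False | False
False | False |  True |  True |  True |  True
False |  True | False | False |  True | False
False |  True | False |  True |  True | False
False |  True |  True | False | False |  True
False |  True |  True |  True |  True | False
 True | False | False | False | False | False
 True | False | False |  True | False | False
 True | False |  True | False |  True |  True
 True | False |  True |  True | False | False
 True |  True | False | False |  True | False
 True |  True | False |  True |  True | False
 True |  True |  True | False | False |  True
 True |  True |  True |  True |  True | False
The columns differ at P_1=False, P_2=True, P_3=False, P_4=False (φ=True, ψ=False), so they are not equivalent.

not equivalent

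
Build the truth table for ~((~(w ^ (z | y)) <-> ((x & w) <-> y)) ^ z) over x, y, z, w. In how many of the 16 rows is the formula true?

x | y | z | w | φ
- | - | - | - | -
T | T | T | T | T
T | T | T | F | T
T | T | F | T | F
T | T | F | F | F
T | F | T | T | F
T | F | T | F | F
T | F | F | T | F
T | F | F | F | F
F | T | T | T | F
F | T | T | F | T
F | T | F | T | T
F | T | F | F | F
F | F | T | T | T
F | F | T | F | F
F | F | F | T | T
F | F | F | F | F
The formula is true on 6 of the 16 rows.

6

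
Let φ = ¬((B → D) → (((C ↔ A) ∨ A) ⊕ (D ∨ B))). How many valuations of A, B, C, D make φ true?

  A   |   B   |   C   |   D   ||   φ  
False | False | False | False || False
False | False | False |  True ||  True
False | False |  True | False ||  True
False | False |  True |  True || False
False |  True | False | False || False
False |  True | False |  True ||  True
False |  True |  True | False || False
False |  True |  True |  True || False
 True | False | False | False || False
 True | False | False |  True ||  True
 True | False |  True | False || False
 True | False |  True |  True ||  True
 True |  True | False | False || False
 True |  True | False |  True ||  True
 True |  True |  True | False || False
 True |  True |  True |  True ||  True
The formula is true on 7 of the 16 rows.

7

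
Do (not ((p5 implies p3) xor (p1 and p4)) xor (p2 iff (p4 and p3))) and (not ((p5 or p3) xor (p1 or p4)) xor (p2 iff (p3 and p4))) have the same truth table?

  p1  |   p2  |   p3  |   p4  |   p5  ||   φ   |   ψ  
False | False | False | False | False ||  True | False
False | False | False | False |  True || False |  True
False | False | False |  True | False ||  True |  True
False | False | False |  True |  True || False | False
False | False |  True | False | False ||  True |  True
False | False |  True | False |  True ||  True |  True
False | False |  True |  True | False || False |  True
False | False |  True |  True |  True || False |  True
False |  True | False | False | False || False |  True
False |  True | False | False |  True ||  True | False
False |  True | False |  True | False || False | False
False |  True | False |  True |  True ||  True |  True
False |  True |  True | False | False || False | False
False |  True |  True | False |  True || False | False
False |  True |  True |  True | False ||  True | False
False |  True |  True |  True |  True ||  True | False
 True | False | False | False | False ||  True |  True
 True | False | False | False |  True || False | False
 True | False | False |  True | False || False |  True
 True | False | False |  True |  True ||  True | False
 True | False |  True | False | False ||  True | False
 True | False |  True | False |  True ||  True | False
 True | False |  True |  True | False ||  True |  True
 True | False |  True |  True |  True ||  True |  True
 True |  True | False | False | False || False | False
 True |  True | False | False |  True ||  True |  True
 True |  True | False |  True | False ||  True | False
 True |  True | False |  True |  True || False |  True
 True |  True |  True | False | False || False |  True
 True |  True |  True | False |  True || False |  True
 True |  True |  True |  True | False || False | False
 True |  True |  True |  True |  True || False | False
The columns differ at p1=False, p2=False, p3=False, p4=False, p5=False (φ=True, ψ=False), so they are not equivalent.

not equivalent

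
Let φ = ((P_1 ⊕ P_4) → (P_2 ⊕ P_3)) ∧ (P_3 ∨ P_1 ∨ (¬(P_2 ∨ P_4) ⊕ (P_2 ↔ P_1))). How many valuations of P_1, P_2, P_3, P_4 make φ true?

P_1 | P_2 | P_3 | P_4 | (P_1 ⊕ P_4) | (P_2 ⊕ P_3) | ((P_1 ⊕ P_4) → (P_2 ⊕ P_3)) | (P_2 ∨ P_4) | ¬(P_2 ∨ P_4) | (P_2 ↔ P_1) | (¬(P_2 ∨ P_4) ⊕ (P_2 ↔ P_1)) | φ
--- | --- | --- | --- | ----------- | ----------- | --------------------------- | ----------- | ------------ | ----------- | ---------------------------- | -
 T  |  T  |  T  |  T  |      F      |      F      |              T              |      T      |      F       |      T      |              T               | T
 T  |  T  |  T  |  F  |      T      |      F      |              F              |      T      |      F       |      T      |              T               | F
 T  |  T  |  F  |  T  |      F      |      T      |              T              |      T      |      F       |      T      |              T               | T
 T  |  T  |  F  |  F  |      T      |      T      |              T              |      T      |      F       |      T      |              T               | T
 T  |  F  |  T  |  T  |      F      |      T      |              T              |      T      |      F       |      F      |              F               | T
 T  |  F  |  T  |  F  |      T      |      T      |              T              |      F      |      T       |      F      |              T               | T
 T  |  F  |  F  |  T  |      F      |      F      |              T              |      T      |      F       |      F      |              F               | T
 T  |  F  |  F  |  F  |      T      |      F      |              F              |      F      |      T       |      F      |              T               | F
 F  |  T  |  T  |  T  |      T      |      F      |              F              |      T      |      F       |      F      |              F               | F
 F  |  T  |  T  |  F  |      F      |      F      |              T              |      T      |      F       |      F      |              F               | T
 F  |  T  |  F  |  T  |      T      |      T      |              T              |      T      |      F       |      F      |              F               | F
 F  |  T  |  F  |  F  |      F      |      T      |              T              |      T      |      F       |      F      |              F               | F
 F  |  F  |  T  |  T  |      T      |      T      |              T              |      T      |      F       |      T      |              T               | T
 F  |  F  |  T  |  F  |      F      |      T      |              T              |      F      |      T       |      T      |              F               | T
 F  |  F  |  F  |  T  |      T      |      F      |              F              |      T      |      F       |      T      |              T               | F
 F  |  F  |  F  |  F  |      F      |      F      |              T              |      F      |      T       |      T      |              F               | F
The formula is true on 9 of the 16 rows.

9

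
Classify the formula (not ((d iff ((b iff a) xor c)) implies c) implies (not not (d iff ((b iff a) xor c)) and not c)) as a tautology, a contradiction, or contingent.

a  b  c  d  |  φ
F  F  F  F  |  T
F  F  F  T  |  T
F  F  T  F  |  T
F  F  T  T  |  T
F  T  F  F  |  T
F  T  F  T  |  T
F  T  T  F  |  T
F  T  T  T  |  T
T  F  F  F  |  T
T  F  F  T  |  T
T  F  T  F  |  T
T  F  T  T  |  T
T  T  F  F  |  T
T  T  F  T  |  T
T  T  T  F  |  T
T  T  T  T  |  T
Every row is T, so the formula is a tautology.

tautology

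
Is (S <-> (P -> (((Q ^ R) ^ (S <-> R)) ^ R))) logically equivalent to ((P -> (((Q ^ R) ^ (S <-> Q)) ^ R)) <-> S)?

P  Q  R  S  |  φ  ψ
F  F  F  F  |  F  F
F  F  F  T  |  T  T
F  F  T  F  |  F  F
F  F  T  T  |  T  T
F  T  F  F  |  F  F
F  T  F  T  |  T  T
F  T  T  F  |  F  F
F  T  T  T  |  T  T
T  F  F  F  |  F  F
T  F  F  T  |  F  F
T  F  T  F  |  T  F
T  F  T  T  |  T  F
T  T  F  F  |  T  F
T  T  F  T  |  T  F
T  T  T  F  |  F  F
T  T  T  T  |  F  F
The columns differ at P=T, Q=F, R=T, S=F (φ=T, ψ=F), so they are not equivalent.

not equivalent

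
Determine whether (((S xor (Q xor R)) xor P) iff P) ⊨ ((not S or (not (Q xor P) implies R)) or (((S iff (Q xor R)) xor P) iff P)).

no

  P   |   Q   |   R   |   S   ||   φ   |   ψ  
 True |  True |  True |  True || False |  True
 True |  True |  True | False ||  True |  True
 True |  True | False |  True ||  True | False
 True |  True | False | False || False |  True
 True | False |  True |  True ||  True |  True
 True | False |  True | False || False |  True
 True | False | False |  True || False |  True
 True | False | False | False ||  True |  True
False |  True |  True |  True || False |  True
False |  True |  True | False ||  True |  True
False |  True | False |  True ||  True |  True
False |  True | False | False || False |  True
False | False |  True |  True ||  True |  True
False | False |  True | False || False |  True
False | False | False |  True || False |  True
False | False | False | False ||  True |  True
At P=True, Q=True, R=False, S=True we have φ true but ψ false, so φ does not entail ψ.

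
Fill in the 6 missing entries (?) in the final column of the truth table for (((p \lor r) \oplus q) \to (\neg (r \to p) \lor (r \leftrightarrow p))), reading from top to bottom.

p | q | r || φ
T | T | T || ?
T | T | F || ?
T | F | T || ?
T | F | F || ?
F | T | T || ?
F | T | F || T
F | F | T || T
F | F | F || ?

T, T, T, F, T, T

Row p=T, q=T, r=T: ((p \lor r) \oplus q) = F, (\neg (r \to p) \lor (r \leftrightarrow p)) = T, so the formula = T.
Row p=T, q=T, r=F: ((p \lor r) \oplus q) = F, (\neg (r \to p) \lor (r \leftrightarrow p)) = F, so the formula = T.
Row p=T, q=F, r=T: ((p \lor r) \oplus q) = T, (\neg (r \to p) \lor (r \leftrightarrow p)) = T, so the formula = T.
Row p=T, q=F, r=F: ((p \lor r) \oplus q) = T, (\neg (r \to p) \lor (r \leftrightarrow p)) = F, so the formula = F.
Row p=F, q=T, r=T: ((p \lor r) \oplus q) = F, (\neg (r \to p) \lor (r \leftrightarrow p)) = T, so the formula = T.
Row p=F, q=F, r=F: ((p \lor r) \oplus q) = F, (\neg (r \to p) \lor (r \leftrightarrow p)) = T, so the formula = T.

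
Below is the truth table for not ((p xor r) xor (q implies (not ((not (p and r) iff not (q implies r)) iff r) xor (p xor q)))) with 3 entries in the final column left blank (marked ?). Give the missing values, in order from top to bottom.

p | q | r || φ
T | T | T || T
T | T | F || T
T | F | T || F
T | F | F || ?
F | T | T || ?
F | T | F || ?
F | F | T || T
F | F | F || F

T, F, T

Row p=T, q=F, r=F: (p xor r) = T, (q implies (not ((not (p and r) iff not (q implies r)) iff r) xor (p xor q))) = T, ((p xor r) xor (q implies (not ((not (p and r) iff not (q implies r)) iff r) xor (p xor q)))) = F, so the formula = T.
Row p=F, q=T, r=T: (p xor r) = T, (q implies (not ((not (p and r) iff not (q implies r)) iff r) xor (p xor q))) = F, ((p xor r) xor (q implies (not ((not (p and r) iff not (q implies r)) iff r) xor (p xor q)))) = T, so the formula = F.
Row p=F, q=T, r=F: (p xor r) = F, (q implies (not ((not (p and r) iff not (q implies r)) iff r) xor (p xor q))) = F, ((p xor r) xor (q implies (not ((not (p and r) iff not (q implies r)) iff r) xor (p xor q)))) = F, so the formula = T.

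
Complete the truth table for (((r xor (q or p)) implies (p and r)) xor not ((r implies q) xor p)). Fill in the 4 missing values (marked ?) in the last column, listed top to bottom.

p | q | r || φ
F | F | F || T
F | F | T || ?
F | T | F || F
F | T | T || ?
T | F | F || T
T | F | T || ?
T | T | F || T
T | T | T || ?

T, T, T, F

Row p=F, q=F, r=T: ((r xor (q or p)) implies (p and r)) = F, not ((r implies q) xor p) = T, so the formula = T.
Row p=F, q=T, r=T: ((r xor (q or p)) implies (p and r)) = T, not ((r implies q) xor p) = F, so the formula = T.
Row p=T, q=F, r=T: ((r xor (q or p)) implies (p and r)) = T, not ((r implies q) xor p) = F, so the formula = T.
Row p=T, q=T, r=T: ((r xor (q or p)) implies (p and r)) = T, not ((r implies q) xor p) = T, so the formula = F.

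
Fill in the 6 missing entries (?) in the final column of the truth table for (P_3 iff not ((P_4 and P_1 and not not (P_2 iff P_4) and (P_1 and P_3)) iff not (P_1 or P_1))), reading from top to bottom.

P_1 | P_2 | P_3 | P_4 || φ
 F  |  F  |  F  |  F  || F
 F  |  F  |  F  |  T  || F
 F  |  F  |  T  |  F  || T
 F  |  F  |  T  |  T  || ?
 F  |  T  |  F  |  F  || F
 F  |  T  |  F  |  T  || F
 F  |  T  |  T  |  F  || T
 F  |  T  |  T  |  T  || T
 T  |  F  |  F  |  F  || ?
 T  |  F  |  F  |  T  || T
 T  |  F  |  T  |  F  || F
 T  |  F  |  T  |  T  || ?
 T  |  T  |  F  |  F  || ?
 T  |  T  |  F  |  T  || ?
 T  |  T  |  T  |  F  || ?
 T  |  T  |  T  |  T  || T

T, T, F, T, T, F

Row P_1=F, P_2=F, P_3=T, P_4=T: not ((P_4 and P_1 and not not (P_2 iff P_4) and (P_1 and P_3)) iff not (P_1 or P_1)) = T, so the formula = T.
Row P_1=T, P_2=F, P_3=F, P_4=F: not ((P_4 and P_1 and not not (P_2 iff P_4) and (P_1 and P_3)) iff not (P_1 or P_1)) = F, so the formula = T.
Row P_1=T, P_2=F, P_3=T, P_4=T: not ((P_4 and P_1 and not not (P_2 iff P_4) and (P_1 and P_3)) iff not (P_1 or P_1)) = F, so the formula = F.
Row P_1=T, P_2=T, P_3=F, P_4=F: not ((P_4 and P_1 and not not (P_2 iff P_4) and (P_1 and P_3)) iff not (P_1 or P_1)) = F, so the formula = T.
Row P_1=T, P_2=T, P_3=F, P_4=T: not ((P_4 and P_1 and not not (P_2 iff P_4) and (P_1 and P_3)) iff not (P_1 or P_1)) = F, so the formula = T.
Row P_1=T, P_2=T, P_3=T, P_4=F: not ((P_4 and P_1 and not not (P_2 iff P_4) and (P_1 and P_3)) iff not (P_1 or P_1)) = F, so the formula = F.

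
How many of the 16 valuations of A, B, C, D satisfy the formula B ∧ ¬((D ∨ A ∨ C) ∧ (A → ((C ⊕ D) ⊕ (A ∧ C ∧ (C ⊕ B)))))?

A | B | C | D || (D ∨ A ∨ C) | (C ⊕ D) | (C ⊕ B) | (C ∧ (C ⊕ B)) | (A ∧ (C ∧ (C ⊕ B))) | φ
F | F | F | F ||      F      |    F    |    F    |       F       |          F          | F
F | F | F | T ||      T      |    T    |    F    |       F       |          F          | F
F | F | T | F ||      T      |    T    |    T    |       T       |          F          | F
F | F | T | T ||      T      |    F    |    T    |       T       |          F          | F
F | T | F | F ||      F      |    F    |    T    |       F       |          F          | T
F | T | F | T ||      T      |    T    |    T    |       F       |          F          | F
F | T | T | F ||      T      |    T    |    F    |       F       |          F          | F
F | T | T | T ||      T      |    F    |    F    |       F       |          F          | F
T | F | F | F ||      T      |    F    |    F    |       F       |          F          | F
T | F | F | T ||      T      |    T    |    F    |       F       |          F          | F
T | F | T | F ||      T      |    T    |    T    |       T       |          T          | F
T | F | T | T ||      T      |    F    |    T    |       T       |          T          | F
T | T | F | F ||      T      |    F    |    T    |       F       |          F          | T
T | T | F | T ||      T      |    T    |    T    |       F       |          F          | F
T | T | T | F ||      T      |    T    |    F    |       F       |          F          | F
T | T | T | T ||      T      |    F    |    F    |       F       |          F          | T
The formula is true on 3 of the 16 rows.

3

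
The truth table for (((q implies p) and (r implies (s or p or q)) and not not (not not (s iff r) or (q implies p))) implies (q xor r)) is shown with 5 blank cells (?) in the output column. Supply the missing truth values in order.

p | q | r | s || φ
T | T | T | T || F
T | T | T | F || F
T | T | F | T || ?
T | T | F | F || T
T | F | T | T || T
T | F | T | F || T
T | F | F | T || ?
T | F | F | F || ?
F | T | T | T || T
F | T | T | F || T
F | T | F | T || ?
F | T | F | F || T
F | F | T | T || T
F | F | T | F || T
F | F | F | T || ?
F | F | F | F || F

Row p=T, q=T, r=F, s=T: ((q implies p) and (r implies (s or p or q)) and not not (not not (s iff r) or (q implies p))) = T, (q xor r) = T, so the formula = T.
Row p=T, q=F, r=F, s=T: ((q implies p) and (r implies (s or p or q)) and not not (not not (s iff r) or (q implies p))) = T, (q xor r) = F, so the formula = F.
Row p=T, q=F, r=F, s=F: ((q implies p) and (r implies (s or p or q)) and not not (not not (s iff r) or (q implies p))) = T, (q xor r) = F, so the formula = F.
Row p=F, q=T, r=F, s=T: ((q implies p) and (r implies (s or p or q)) and not not (not not (s iff r) or (q implies p))) = F, (q xor r) = T, so the formula = T.
Row p=F, q=F, r=F, s=T: ((q implies p) and (r implies (s or p or q)) and not not (not not (s iff r) or (q implies p))) = T, (q xor r) = F, so the formula = F.

T, F, F, T, F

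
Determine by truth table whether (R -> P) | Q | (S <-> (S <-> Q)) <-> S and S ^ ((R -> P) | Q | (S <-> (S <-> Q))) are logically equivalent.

  P      Q      R      S    |    φ      ψ  
False  False  False  False  |  False   True
False  False  False   True  |   True  False
False  False   True  False  |   True  False
False  False   True   True  |  False   True
False   True  False  False  |  False   True
False   True  False   True  |   True  False
False   True   True  False  |  False   True
False   True   True   True  |   True  False
 True  False  False  False  |  False   True
 True  False  False   True  |   True  False
 True  False   True  False  |  False   True
 True  False   True   True  |   True  False
 True   True  False  False  |  False   True
 True   True  False   True  |   True  False
 True   True   True  False  |  False   True
 True   True   True   True  |   True  False
The columns differ at P=False, Q=False, R=False, S=False (φ=False, ψ=True), so they are not equivalent.

not equivalent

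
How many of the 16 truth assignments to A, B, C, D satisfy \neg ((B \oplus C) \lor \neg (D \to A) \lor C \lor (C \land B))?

  A      B      C      D    |  (B \oplus C)  (D \to A)  \neg (D \to A)  (C \land B)    φ  
 True   True   True   True  |     False         True        False           True     False
 True   True   True  False  |     False         True        False           True     False
 True   True  False   True  |      True         True        False          False     False
 True   True  False  False  |      True         True        False          False     False
 True  False   True   True  |      True         True        False          False     False
 True  False   True  False  |      True         True        False          False     False
 True  False  False   True  |     False         True        False          False      True
 True  False  False  False  |     False         True        False          False      True
False   True   True   True  |     False        False         True           True     False
False   True   True  False  |     False         True        False           True     False
False   True  False   True  |      True        False         True          False     False
False   True  False  False  |      True         True        False          False     False
False  False   True   True  |      True        False         True          False     False
False  False   True  False  |      True         True        False          False     False
False  False  False   True  |     False        False         True          False     False
False  False  False  False  |     False         True        False          False      True
The formula is true on 3 of the 16 rows.

3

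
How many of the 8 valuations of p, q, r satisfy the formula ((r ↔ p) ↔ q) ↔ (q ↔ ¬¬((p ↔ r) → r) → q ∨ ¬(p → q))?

5

p  q  r  |  φ
F  F  F  |  T
F  F  T  |  T
F  T  F  |  T
F  T  T  |  F
T  F  F  |  F
T  F  T  |  T
T  T  F  |  F
T  T  T  |  T
The formula is true on 5 of the 8 rows.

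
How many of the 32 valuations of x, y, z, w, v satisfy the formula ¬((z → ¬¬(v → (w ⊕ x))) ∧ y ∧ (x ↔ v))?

x | y | z | w | v || φ
T | T | T | T | T || T
T | T | T | T | F || T
T | T | T | F | T || F
T | T | T | F | F || T
T | T | F | T | T || F
T | T | F | T | F || T
T | T | F | F | T || F
T | T | F | F | F || T
T | F | T | T | T || T
T | F | T | T | F || T
T | F | T | F | T || T
T | F | T | F | F || T
T | F | F | T | T || T
T | F | F | T | F || T
T | F | F | F | T || T
T | F | F | F | F || T
F | T | T | T | T || T
F | T | T | T | F || F
F | T | T | F | T || T
F | T | T | F | F || F
F | T | F | T | T || T
F | T | F | T | F || F
F | T | F | F | T || T
F | T | F | F | F || F
F | F | T | T | T || T
F | F | T | T | F || T
F | F | T | F | T || T
F | F | T | F | F || T
F | F | F | T | T || T
F | F | F | T | F || T
F | F | F | F | T || T
F | F | F | F | F || T
The formula is true on 25 of the 32 rows.

25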